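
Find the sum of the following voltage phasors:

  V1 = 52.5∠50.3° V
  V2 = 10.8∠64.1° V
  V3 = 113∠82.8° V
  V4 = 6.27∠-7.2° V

Step 1 — Convert each phasor to rectangular form:
  V1 = 52.5·(cos(50.3°) + j·sin(50.3°)) = 33.54 + j40.39 V
  V2 = 10.8·(cos(64.1°) + j·sin(64.1°)) = 4.717 + j9.715 V
  V3 = 113·(cos(82.8°) + j·sin(82.8°)) = 14.16 + j112.1 V
  V4 = 6.27·(cos(-7.2°) + j·sin(-7.2°)) = 6.221 - j0.7858 V
Step 2 — Sum components: V_total = 58.64 + j161.4 V.
Step 3 — Convert to polar: |V_total| = 171.8 V, ∠V_total = 70.0°.

V_total = 171.8∠70.0° V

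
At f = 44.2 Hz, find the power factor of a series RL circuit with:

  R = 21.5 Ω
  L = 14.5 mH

Step 1 — Angular frequency: ω = 2π·f = 2π·44.2 = 277.7 rad/s.
Step 2 — Component impedances:
  R: Z = R = 21.5 Ω
  L: Z = jωL = j·277.7·0.0145 = 0 + j4.027 Ω
Step 3 — Series combination: Z_total = R + L = 21.5 + j4.027 Ω = 21.87∠10.6° Ω.
Step 4 — Power factor: PF = cos(φ) = Re(Z)/|Z| = 21.5/21.874 = 0.9829.
Step 5 — Type: Im(Z) = 4.027 ⇒ lagging (phase φ = 10.6°).

PF = 0.9829 (lagging, φ = 10.6°)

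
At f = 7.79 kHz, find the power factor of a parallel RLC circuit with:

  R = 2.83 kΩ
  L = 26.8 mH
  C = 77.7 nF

Step 1 — Angular frequency: ω = 2π·f = 2π·7790 = 4.895e+04 rad/s.
Step 2 — Component impedances:
  R: Z = R = 2830 Ω
  L: Z = jωL = j·4.895e+04·0.0268 = 0 + j1312 Ω
  C: Z = 1/(jωC) = -j/(ω·C) = 0 - j262.9 Ω
Step 3 — Parallel combination: 1/Z_total = 1/R + 1/L + 1/C; Z_total = 37.71 - j324.5 Ω = 326.7∠-83.4° Ω.
Step 4 — Power factor: PF = cos(φ) = Re(Z)/|Z| = 37.71/326.7 = 0.1154.
Step 5 — Type: Im(Z) = -324.5 ⇒ leading (phase φ = -83.4°).

PF = 0.1154 (leading, φ = -83.4°)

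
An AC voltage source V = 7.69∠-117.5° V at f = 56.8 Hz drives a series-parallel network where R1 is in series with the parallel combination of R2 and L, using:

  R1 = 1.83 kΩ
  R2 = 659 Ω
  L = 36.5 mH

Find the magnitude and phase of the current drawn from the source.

Step 1 — Angular frequency: ω = 2π·f = 2π·56.8 = 356.9 rad/s.
Step 2 — Component impedances:
  R1: Z = R = 1830 Ω
  R2: Z = R = 659 Ω
  L: Z = jωL = j·356.9·0.0365 = 0 + j13.03 Ω
Step 3 — Parallel branch: R2 || L = 1/(1/R2 + 1/L) = 0.2574 + j13.02 Ω.
Step 4 — Series with R1: Z_total = R1 + (R2 || L) = 1830 + j13.02 Ω = 1830∠0.4° Ω.
Step 5 — Source phasor: V = 7.69∠-117.5° V = -3.551 - j6.821 V.
Step 6 — Ohm's law: I = V / Z_total = (-3.551 - j6.821) / (1830 + j13.02) = -0.001966 - j0.003713 A.
Step 7 — Convert to polar: |I| = 0.004201 A, ∠I = -117.9°.

I = 0.004201∠-117.9° A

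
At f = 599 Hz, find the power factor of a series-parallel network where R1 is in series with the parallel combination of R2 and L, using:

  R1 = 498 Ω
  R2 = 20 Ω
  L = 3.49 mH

Step 1 — Angular frequency: ω = 2π·f = 2π·599 = 3764 rad/s.
Step 2 — Component impedances:
  R1: Z = R = 498 Ω
  R2: Z = R = 20 Ω
  L: Z = jωL = j·3764·0.00349 = 0 + j13.14 Ω
Step 3 — Parallel branch: R2 || L = 1/(1/R2 + 1/L) = 6.027 + j9.177 Ω.
Step 4 — Series with R1: Z_total = R1 + (R2 || L) = 504 + j9.177 Ω = 504.1∠1.0° Ω.
Step 5 — Power factor: PF = cos(φ) = Re(Z)/|Z| = 504/504.1 = 0.9998.
Step 6 — Type: Im(Z) = 9.177 ⇒ lagging (phase φ = 1.0°).

PF = 0.9998 (lagging, φ = 1.0°)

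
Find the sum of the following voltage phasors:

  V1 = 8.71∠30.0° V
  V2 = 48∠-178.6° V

Step 1 — Convert each phasor to rectangular form:
  V1 = 8.71·(cos(30.0°) + j·sin(30.0°)) = 7.543 + j4.355 V
  V2 = 48·(cos(-178.6°) + j·sin(-178.6°)) = -47.99 - j1.173 V
Step 2 — Sum components: V_total = -40.44 + j3.182 V.
Step 3 — Convert to polar: |V_total| = 40.57 V, ∠V_total = 175.5°.

V_total = 40.57∠175.5° V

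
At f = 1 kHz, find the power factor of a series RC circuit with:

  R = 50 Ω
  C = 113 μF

Step 1 — Angular frequency: ω = 2π·f = 2π·1000 = 6283 rad/s.
Step 2 — Component impedances:
  R: Z = R = 50 Ω
  C: Z = 1/(jωC) = -j/(ω·C) = 0 - j1.408 Ω
Step 3 — Series combination: Z_total = R + C = 50 - j1.408 Ω = 50.02∠-1.6° Ω.
Step 4 — Power factor: PF = cos(φ) = Re(Z)/|Z| = 50/50.02 = 0.9996.
Step 5 — Type: Im(Z) = -1.408 ⇒ leading (phase φ = -1.6°).

PF = 0.9996 (leading, φ = -1.6°)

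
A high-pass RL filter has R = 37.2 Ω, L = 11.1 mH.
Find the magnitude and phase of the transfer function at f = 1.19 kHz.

Step 1 — Angular frequency: ω = 2π·1190 = 7477 rad/s.
Step 2 — Transfer function: H(jω) = jωL/(R + jωL).
Step 3 — Numerator jωL = j·82.99; denominator R + jωL = 37.2 + j82.99.
Step 4 — H = 0.8327 + j0.3732.
Step 5 — Magnitude: |H| = 0.9125 (-0.8 dB); phase: φ = 24.1°.

|H| = 0.9125 (-0.8 dB), φ = 24.1°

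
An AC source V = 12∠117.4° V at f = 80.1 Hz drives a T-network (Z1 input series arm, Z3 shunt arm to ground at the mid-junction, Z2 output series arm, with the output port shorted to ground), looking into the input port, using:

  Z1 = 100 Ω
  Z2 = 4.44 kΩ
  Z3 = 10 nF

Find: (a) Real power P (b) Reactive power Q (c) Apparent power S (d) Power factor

Step 1 — Angular frequency: ω = 2π·f = 2π·80.1 = 503.3 rad/s.
Step 2 — Component impedances:
  Z1: Z = R = 100 Ω
  Z2: Z = R = 4440 Ω
  Z3: Z = 1/(jωC) = -j/(ω·C) = 0 - j1.987e+05 Ω
Step 3 — With the output port shorted to ground, the output series arm Z2 runs from the junction to ground; the shunt arm Z3 also runs from the junction to ground. They appear in parallel: Z3 || Z2 = 4438 - j99.17 Ω.
Step 4 — Series with input arm Z1: Z_in = Z1 + (Z3 || Z2) = 4538 - j99.17 Ω = 4539∠-1.3° Ω.
Step 5 — Source phasor: V = 12∠117.4° V = -5.522 + j10.65 V.
Step 6 — Current: I = V / Z = -0.001268 + j0.00232 A = 0.002644∠118.7° A.
Step 7 — Complex power: S = V·I* = 0.03172 - j0.0006932 VA.
Step 8 — Real power: P = Re(S) = 0.03172 W.
Step 9 — Reactive power: Q = Im(S) = -0.0006932 VAR.
Step 10 — Apparent power: |S| = 0.03173 VA.
Step 11 — Power factor: PF = P/|S| = 0.9998 (leading).

(a) P = 0.03172 W  (b) Q = -0.0006932 VAR  (c) S = 0.03173 VA  (d) PF = 0.9998 (leading)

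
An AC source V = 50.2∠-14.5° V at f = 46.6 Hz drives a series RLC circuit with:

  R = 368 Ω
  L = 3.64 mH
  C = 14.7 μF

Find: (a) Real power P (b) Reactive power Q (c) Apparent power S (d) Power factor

Step 1 — Angular frequency: ω = 2π·f = 2π·46.6 = 292.8 rad/s.
Step 2 — Component impedances:
  R: Z = R = 368 Ω
  L: Z = jωL = j·292.8·0.00364 = 0 + j1.066 Ω
  C: Z = 1/(jωC) = -j/(ω·C) = 0 - j232.3 Ω
Step 3 — Series combination: Z_total = R + L + C = 368 - j231.3 Ω = 434.6∠-32.1° Ω.
Step 4 — Source phasor: V = 50.2∠-14.5° V = 48.6 - j12.57 V.
Step 5 — Current: I = V / Z = 0.1101 + j0.03501 A = 0.1155∠17.6° A.
Step 6 — Complex power: S = V·I* = 4.909 - j3.085 VA.
Step 7 — Real power: P = Re(S) = 4.909 W.
Step 8 — Reactive power: Q = Im(S) = -3.085 VAR.
Step 9 — Apparent power: |S| = 5.798 VA.
Step 10 — Power factor: PF = P/|S| = 0.8467 (leading).

(a) P = 4.909 W  (b) Q = -3.085 VAR  (c) S = 5.798 VA  (d) PF = 0.8467 (leading)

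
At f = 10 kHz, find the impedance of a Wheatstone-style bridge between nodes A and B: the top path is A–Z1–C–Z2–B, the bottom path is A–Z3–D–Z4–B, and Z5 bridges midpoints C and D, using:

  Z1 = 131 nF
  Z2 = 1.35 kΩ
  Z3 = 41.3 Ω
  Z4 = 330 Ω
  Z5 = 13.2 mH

Step 1 — Angular frequency: ω = 2π·f = 2π·1e+04 = 6.283e+04 rad/s.
Step 2 — Component impedances:
  Z1: Z = 1/(jωC) = -j/(ω·C) = 0 - j121.5 Ω
  Z2: Z = R = 1350 Ω
  Z3: Z = R = 41.3 Ω
  Z4: Z = R = 330 Ω
  Z5: Z = jωL = j·6.283e+04·0.0132 = 0 + j829.4 Ω
Step 3 — Bridge requires nodal analysis (the Z5 bridge couples midpoints C and D, so the two paths cannot be reduced to a simple series/parallel combination). Setting node B to ground and injecting 1 A at node A, the 3-node admittance system at A, C, D solves to V_A = Z_AB = 289.4 - j5.37 Ω = 289.5∠-1.1° Ω.

Z = 289.4 - j5.37 Ω = 289.5∠-1.1° Ω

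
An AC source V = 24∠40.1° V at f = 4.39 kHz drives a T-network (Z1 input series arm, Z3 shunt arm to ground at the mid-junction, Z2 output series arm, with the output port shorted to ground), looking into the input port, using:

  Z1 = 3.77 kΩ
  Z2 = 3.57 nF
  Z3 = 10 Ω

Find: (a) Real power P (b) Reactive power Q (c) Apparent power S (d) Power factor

Step 1 — Angular frequency: ω = 2π·f = 2π·4390 = 2.758e+04 rad/s.
Step 2 — Component impedances:
  Z1: Z = R = 3770 Ω
  Z2: Z = 1/(jωC) = -j/(ω·C) = 0 - j1.016e+04 Ω
  Z3: Z = R = 10 Ω
Step 3 — With the output port shorted to ground, the output series arm Z2 runs from the junction to ground; the shunt arm Z3 also runs from the junction to ground. They appear in parallel: Z3 || Z2 = 10 - j0.009847 Ω.
Step 4 — Series with input arm Z1: Z_in = Z1 + (Z3 || Z2) = 3780 - j0.009847 Ω = 3780∠-0.0° Ω.
Step 5 — Source phasor: V = 24∠40.1° V = 18.36 + j15.46 V.
Step 6 — Current: I = V / Z = 0.004857 + j0.00409 A = 0.006349∠40.1° A.
Step 7 — Complex power: S = V·I* = 0.1524 - j3.97e-07 VA.
Step 8 — Real power: P = Re(S) = 0.1524 W.
Step 9 — Reactive power: Q = Im(S) = -3.97e-07 VAR.
Step 10 — Apparent power: |S| = 0.1524 VA.
Step 11 — Power factor: PF = P/|S| = 1 (leading).

(a) P = 0.1524 W  (b) Q = -3.97e-07 VAR  (c) S = 0.1524 VA  (d) PF = 1 (leading)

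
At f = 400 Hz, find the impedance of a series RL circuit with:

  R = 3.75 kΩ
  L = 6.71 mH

Step 1 — Angular frequency: ω = 2π·f = 2π·400 = 2513 rad/s.
Step 2 — Component impedances:
  R: Z = R = 3750 Ω
  L: Z = jωL = j·2513·0.00671 = 0 + j16.86 Ω
Step 3 — Series combination: Z_total = R + L = 3750 + j16.86 Ω = 3750∠0.3° Ω.

Z = 3750 + j16.86 Ω = 3750∠0.3° Ω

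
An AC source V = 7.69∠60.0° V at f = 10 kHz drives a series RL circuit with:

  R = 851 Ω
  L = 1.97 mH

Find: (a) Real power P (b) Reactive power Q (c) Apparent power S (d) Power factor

Step 1 — Angular frequency: ω = 2π·f = 2π·1e+04 = 6.283e+04 rad/s.
Step 2 — Component impedances:
  R: Z = R = 851 Ω
  L: Z = jωL = j·6.283e+04·0.00197 = 0 + j123.8 Ω
Step 3 — Series combination: Z_total = R + L = 851 + j123.8 Ω = 860∠8.3° Ω.
Step 4 — Source phasor: V = 7.69∠60.0° V = 3.845 + j6.66 V.
Step 5 — Current: I = V / Z = 0.005539 + j0.00702 A = 0.008942∠51.7° A.
Step 6 — Complex power: S = V·I* = 0.06805 + j0.009898 VA.
Step 7 — Real power: P = Re(S) = 0.06805 W.
Step 8 — Reactive power: Q = Im(S) = 0.009898 VAR.
Step 9 — Apparent power: |S| = 0.06877 VA.
Step 10 — Power factor: PF = P/|S| = 0.9896 (lagging).

(a) P = 0.06805 W  (b) Q = 0.009898 VAR  (c) S = 0.06877 VA  (d) PF = 0.9896 (lagging)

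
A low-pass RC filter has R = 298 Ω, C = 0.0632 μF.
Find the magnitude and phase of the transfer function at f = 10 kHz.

Step 1 — Angular frequency: ω = 2π·1e+04 = 6.283e+04 rad/s.
Step 2 — Transfer function: H(jω) = 1/(1 + jωRC).
Step 3 — Denominator: 1 + jωRC = 1 + j·6.283e+04·298·6.32e-08 = 1 + j1.183.
Step 4 — H = 0.4166 - j0.493.
Step 5 — Magnitude: |H| = 0.6455 (-3.8 dB); phase: φ = -49.8°.

|H| = 0.6455 (-3.8 dB), φ = -49.8°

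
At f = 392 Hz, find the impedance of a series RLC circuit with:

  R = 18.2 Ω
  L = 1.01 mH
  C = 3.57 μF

Step 1 — Angular frequency: ω = 2π·f = 2π·392 = 2463 rad/s.
Step 2 — Component impedances:
  R: Z = R = 18.2 Ω
  L: Z = jωL = j·2463·0.00101 = 0 + j2.488 Ω
  C: Z = 1/(jωC) = -j/(ω·C) = 0 - j113.7 Ω
Step 3 — Series combination: Z_total = R + L + C = 18.2 - j111.2 Ω = 112.7∠-80.7° Ω.

Z = 18.2 - j111.2 Ω = 112.7∠-80.7° Ω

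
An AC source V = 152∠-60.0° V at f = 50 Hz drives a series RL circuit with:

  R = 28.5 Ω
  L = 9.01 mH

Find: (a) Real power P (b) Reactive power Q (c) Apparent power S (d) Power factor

Step 1 — Angular frequency: ω = 2π·f = 2π·50 = 314.2 rad/s.
Step 2 — Component impedances:
  R: Z = R = 28.5 Ω
  L: Z = jωL = j·314.2·0.00901 = 0 + j2.831 Ω
Step 3 — Series combination: Z_total = R + L = 28.5 + j2.831 Ω = 28.64∠5.7° Ω.
Step 4 — Source phasor: V = 152∠-60.0° V = 76 - j131.6 V.
Step 5 — Current: I = V / Z = 2.186 - j4.836 A = 5.307∠-65.7° A.
Step 6 — Complex power: S = V·I* = 802.7 + j79.73 VA.
Step 7 — Real power: P = Re(S) = 802.7 W.
Step 8 — Reactive power: Q = Im(S) = 79.73 VAR.
Step 9 — Apparent power: |S| = 806.7 VA.
Step 10 — Power factor: PF = P/|S| = 0.9951 (lagging).

(a) P = 802.7 W  (b) Q = 79.73 VAR  (c) S = 806.7 VA  (d) PF = 0.9951 (lagging)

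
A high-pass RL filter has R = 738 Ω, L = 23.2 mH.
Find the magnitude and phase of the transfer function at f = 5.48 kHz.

Step 1 — Angular frequency: ω = 2π·5480 = 3.443e+04 rad/s.
Step 2 — Transfer function: H(jω) = jωL/(R + jωL).
Step 3 — Numerator jωL = j·798.8; denominator R + jωL = 738 + j798.8.
Step 4 — H = 0.5395 + j0.4984.
Step 5 — Magnitude: |H| = 0.7345 (-2.7 dB); phase: φ = 42.7°.

|H| = 0.7345 (-2.7 dB), φ = 42.7°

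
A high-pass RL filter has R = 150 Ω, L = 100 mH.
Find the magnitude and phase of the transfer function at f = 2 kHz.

Step 1 — Angular frequency: ω = 2π·2000 = 1.257e+04 rad/s.
Step 2 — Transfer function: H(jω) = jωL/(R + jωL).
Step 3 — Numerator jωL = j·1257; denominator R + jωL = 150 + j1257.
Step 4 — H = 0.986 + j0.1177.
Step 5 — Magnitude: |H| = 0.993 (-0.1 dB); phase: φ = 6.8°.

|H| = 0.993 (-0.1 dB), φ = 6.8°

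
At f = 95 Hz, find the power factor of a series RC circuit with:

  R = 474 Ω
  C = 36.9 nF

Step 1 — Angular frequency: ω = 2π·f = 2π·95 = 596.9 rad/s.
Step 2 — Component impedances:
  R: Z = R = 474 Ω
  C: Z = 1/(jωC) = -j/(ω·C) = 0 - j4.54e+04 Ω
Step 3 — Series combination: Z_total = R + C = 474 - j4.54e+04 Ω = 4.54e+04∠-89.4° Ω.
Step 4 — Power factor: PF = cos(φ) = Re(Z)/|Z| = 474/4.54e+04 = 0.01044.
Step 5 — Type: Im(Z) = -4.54e+04 ⇒ leading (phase φ = -89.4°).

PF = 0.01044 (leading, φ = -89.4°)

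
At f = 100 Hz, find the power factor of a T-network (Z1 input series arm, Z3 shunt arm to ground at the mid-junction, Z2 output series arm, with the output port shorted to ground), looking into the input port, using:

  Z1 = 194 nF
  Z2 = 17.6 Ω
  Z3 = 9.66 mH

Step 1 — Angular frequency: ω = 2π·f = 2π·100 = 628.3 rad/s.
Step 2 — Component impedances:
  Z1: Z = 1/(jωC) = -j/(ω·C) = 0 - j8204 Ω
  Z2: Z = R = 17.6 Ω
  Z3: Z = jωL = j·628.3·0.00966 = 0 + j6.07 Ω
Step 3 — With the output port shorted to ground, the output series arm Z2 runs from the junction to ground; the shunt arm Z3 also runs from the junction to ground. They appear in parallel: Z3 || Z2 = 1.871 + j5.424 Ω.
Step 4 — Series with input arm Z1: Z_in = Z1 + (Z3 || Z2) = 1.871 - j8198 Ω = 8198∠-90.0° Ω.
Step 5 — Power factor: PF = cos(φ) = Re(Z)/|Z| = 1.871/8198 = 0.0002282.
Step 6 — Type: Im(Z) = -8198 ⇒ leading (phase φ = -90.0°).

PF = 0.0002282 (leading, φ = -90.0°)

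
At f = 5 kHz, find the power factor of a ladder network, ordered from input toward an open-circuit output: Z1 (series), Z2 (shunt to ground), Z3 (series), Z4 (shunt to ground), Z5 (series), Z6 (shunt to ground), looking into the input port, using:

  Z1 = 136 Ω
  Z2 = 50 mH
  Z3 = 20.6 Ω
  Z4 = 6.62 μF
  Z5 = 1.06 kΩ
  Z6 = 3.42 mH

Step 1 — Angular frequency: ω = 2π·f = 2π·5000 = 3.142e+04 rad/s.
Step 2 — Component impedances:
  Z1: Z = R = 136 Ω
  Z2: Z = jωL = j·3.142e+04·0.05 = 0 + j1571 Ω
  Z3: Z = R = 20.6 Ω
  Z4: Z = 1/(jωC) = -j/(ω·C) = 0 - j4.808 Ω
  Z5: Z = R = 1060 Ω
  Z6: Z = jωL = j·3.142e+04·0.00342 = 0 + j107.4 Ω
Step 3 — Ladder network (open output): work backward from the far end, alternating series and parallel combinations. Z_in = 156.7 - j4.552 Ω = 156.8∠-1.7° Ω.
Step 4 — Power factor: PF = cos(φ) = Re(Z)/|Z| = 156.74/156.81 = 0.9996.
Step 5 — Type: Im(Z) = -4.552 ⇒ leading (phase φ = -1.7°).

PF = 0.9996 (leading, φ = -1.7°)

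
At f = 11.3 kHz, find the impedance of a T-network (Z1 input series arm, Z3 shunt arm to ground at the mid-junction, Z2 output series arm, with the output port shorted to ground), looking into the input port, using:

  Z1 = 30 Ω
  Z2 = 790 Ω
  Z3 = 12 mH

Step 1 — Angular frequency: ω = 2π·f = 2π·1.13e+04 = 7.1e+04 rad/s.
Step 2 — Component impedances:
  Z1: Z = R = 30 Ω
  Z2: Z = R = 790 Ω
  Z3: Z = jωL = j·7.1e+04·0.012 = 0 + j852 Ω
Step 3 — With the output port shorted to ground, the output series arm Z2 runs from the junction to ground; the shunt arm Z3 also runs from the junction to ground. They appear in parallel: Z3 || Z2 = 424.8 + j393.9 Ω.
Step 4 — Series with input arm Z1: Z_in = Z1 + (Z3 || Z2) = 454.8 + j393.9 Ω = 601.6∠40.9° Ω.

Z = 454.8 + j393.9 Ω = 601.6∠40.9° Ω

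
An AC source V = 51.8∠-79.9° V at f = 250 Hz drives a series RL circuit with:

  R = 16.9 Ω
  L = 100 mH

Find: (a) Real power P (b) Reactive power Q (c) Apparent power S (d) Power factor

Step 1 — Angular frequency: ω = 2π·f = 2π·250 = 1571 rad/s.
Step 2 — Component impedances:
  R: Z = R = 16.9 Ω
  L: Z = jωL = j·1571·0.1 = 0 + j157.1 Ω
Step 3 — Series combination: Z_total = R + L = 16.9 + j157.1 Ω = 158∠83.9° Ω.
Step 4 — Source phasor: V = 51.8∠-79.9° V = 9.084 - j51 V.
Step 5 — Current: I = V / Z = -0.3148 - j0.0917 A = 0.3279∠-163.8° A.
Step 6 — Complex power: S = V·I* = 1.817 + j16.89 VA.
Step 7 — Real power: P = Re(S) = 1.817 W.
Step 8 — Reactive power: Q = Im(S) = 16.89 VAR.
Step 9 — Apparent power: |S| = 16.98 VA.
Step 10 — Power factor: PF = P/|S| = 0.107 (lagging).

(a) P = 1.817 W  (b) Q = 16.89 VAR  (c) S = 16.98 VA  (d) PF = 0.107 (lagging)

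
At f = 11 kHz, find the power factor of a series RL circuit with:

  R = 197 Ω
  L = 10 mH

Step 1 — Angular frequency: ω = 2π·f = 2π·1.1e+04 = 6.912e+04 rad/s.
Step 2 — Component impedances:
  R: Z = R = 197 Ω
  L: Z = jωL = j·6.912e+04·0.01 = 0 + j691.2 Ω
Step 3 — Series combination: Z_total = R + L = 197 + j691.2 Ω = 718.7∠74.1° Ω.
Step 4 — Power factor: PF = cos(φ) = Re(Z)/|Z| = 197/718.7 = 0.2741.
Step 5 — Type: Im(Z) = 691.2 ⇒ lagging (phase φ = 74.1°).

PF = 0.2741 (lagging, φ = 74.1°)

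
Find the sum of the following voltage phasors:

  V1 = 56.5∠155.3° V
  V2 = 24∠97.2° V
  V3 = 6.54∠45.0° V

Step 1 — Convert each phasor to rectangular form:
  V1 = 56.5·(cos(155.3°) + j·sin(155.3°)) = -51.33 + j23.61 V
  V2 = 24·(cos(97.2°) + j·sin(97.2°)) = -3.008 + j23.81 V
  V3 = 6.54·(cos(45.0°) + j·sin(45.0°)) = 4.624 + j4.624 V
Step 2 — Sum components: V_total = -49.71 + j52.04 V.
Step 3 — Convert to polar: |V_total| = 71.97 V, ∠V_total = 133.7°.

V_total = 71.97∠133.7° V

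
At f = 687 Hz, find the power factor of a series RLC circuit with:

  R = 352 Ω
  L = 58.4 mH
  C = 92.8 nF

Step 1 — Angular frequency: ω = 2π·f = 2π·687 = 4317 rad/s.
Step 2 — Component impedances:
  R: Z = R = 352 Ω
  L: Z = jωL = j·4317·0.0584 = 0 + j252.1 Ω
  C: Z = 1/(jωC) = -j/(ω·C) = 0 - j2496 Ω
Step 3 — Series combination: Z_total = R + L + C = 352 - j2244 Ω = 2272∠-81.1° Ω.
Step 4 — Power factor: PF = cos(φ) = Re(Z)/|Z| = 352/2272 = 0.1549.
Step 5 — Type: Im(Z) = -2244 ⇒ leading (phase φ = -81.1°).

PF = 0.1549 (leading, φ = -81.1°)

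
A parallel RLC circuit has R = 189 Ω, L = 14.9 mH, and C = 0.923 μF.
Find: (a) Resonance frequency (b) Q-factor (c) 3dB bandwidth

Step 1 — Resonance: ω₀ = 1/√(LC) = 1/√(0.0149·9.23e-07) = 8527 rad/s.
Step 2 — f₀ = ω₀/(2π) = 1357 Hz.
Step 3 — Parallel Q: Q = R/(ω₀L) = 189/(8527·0.0149) = 1.488.
Step 4 — Bandwidth: Δω = ω₀/Q = 5732 rad/s; BW = Δω/(2π) = 912.3 Hz.

(a) f₀ = 1357 Hz  (b) Q = 1.488  (c) BW = 912.3 Hz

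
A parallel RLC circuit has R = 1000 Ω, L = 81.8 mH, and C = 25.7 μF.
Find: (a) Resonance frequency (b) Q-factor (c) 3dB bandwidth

Step 1 — Resonance: ω₀ = 1/√(LC) = 1/√(0.0818·2.57e-05) = 689.7 rad/s.
Step 2 — f₀ = ω₀/(2π) = 109.8 Hz.
Step 3 — Parallel Q: Q = R/(ω₀L) = 1000/(689.7·0.0818) = 17.73.
Step 4 — Bandwidth: Δω = ω₀/Q = 38.91 rad/s; BW = Δω/(2π) = 6.193 Hz.

(a) f₀ = 109.8 Hz  (b) Q = 17.73  (c) BW = 6.193 Hz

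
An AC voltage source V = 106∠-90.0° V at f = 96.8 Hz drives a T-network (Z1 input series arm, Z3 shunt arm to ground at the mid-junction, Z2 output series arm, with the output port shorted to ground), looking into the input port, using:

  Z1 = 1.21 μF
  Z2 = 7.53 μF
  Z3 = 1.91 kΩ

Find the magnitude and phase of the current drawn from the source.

Step 1 — Angular frequency: ω = 2π·f = 2π·96.8 = 608.2 rad/s.
Step 2 — Component impedances:
  Z1: Z = 1/(jωC) = -j/(ω·C) = 0 - j1359 Ω
  Z2: Z = 1/(jωC) = -j/(ω·C) = 0 - j218.3 Ω
  Z3: Z = R = 1910 Ω
Step 3 — With the output port shorted to ground, the output series arm Z2 runs from the junction to ground; the shunt arm Z3 also runs from the junction to ground. They appear in parallel: Z3 || Z2 = 24.64 - j215.5 Ω.
Step 4 — Series with input arm Z1: Z_in = Z1 + (Z3 || Z2) = 24.64 - j1574 Ω = 1575∠-89.1° Ω.
Step 5 — Source phasor: V = 106∠-90.0° V = 0 - j106 V.
Step 6 — Ohm's law: I = V / Z_total = (0 - j106) / (24.64 - j1574) = 0.06731 - j0.001053 A.
Step 7 — Convert to polar: |I| = 0.06732 A, ∠I = -0.9°.

I = 0.06732∠-0.9° A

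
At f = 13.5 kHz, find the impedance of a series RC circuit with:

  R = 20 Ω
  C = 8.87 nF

Step 1 — Angular frequency: ω = 2π·f = 2π·1.35e+04 = 8.482e+04 rad/s.
Step 2 — Component impedances:
  R: Z = R = 20 Ω
  C: Z = 1/(jωC) = -j/(ω·C) = 0 - j1329 Ω
Step 3 — Series combination: Z_total = R + C = 20 - j1329 Ω = 1329∠-89.1° Ω.

Z = 20 - j1329 Ω = 1329∠-89.1° Ω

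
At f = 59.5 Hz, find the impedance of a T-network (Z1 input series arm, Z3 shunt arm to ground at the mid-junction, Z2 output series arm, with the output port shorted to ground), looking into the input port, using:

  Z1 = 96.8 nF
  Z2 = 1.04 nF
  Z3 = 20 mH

Step 1 — Angular frequency: ω = 2π·f = 2π·59.5 = 373.8 rad/s.
Step 2 — Component impedances:
  Z1: Z = 1/(jωC) = -j/(ω·C) = 0 - j2.763e+04 Ω
  Z2: Z = 1/(jωC) = -j/(ω·C) = 0 - j2.572e+06 Ω
  Z3: Z = jωL = j·373.8·0.02 = 0 + j7.477 Ω
Step 3 — With the output port shorted to ground, the output series arm Z2 runs from the junction to ground; the shunt arm Z3 also runs from the junction to ground. They appear in parallel: Z3 || Z2 = 0 + j7.477 Ω.
Step 4 — Series with input arm Z1: Z_in = Z1 + (Z3 || Z2) = 0 - j2.763e+04 Ω = 2.763e+04∠-90.0° Ω.

Z = 0 - j2.763e+04 Ω = 2.763e+04∠-90.0° Ω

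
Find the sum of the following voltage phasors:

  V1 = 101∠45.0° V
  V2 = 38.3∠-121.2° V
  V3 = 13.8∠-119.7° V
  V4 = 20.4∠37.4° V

Step 1 — Convert each phasor to rectangular form:
  V1 = 101·(cos(45.0°) + j·sin(45.0°)) = 71.42 + j71.42 V
  V2 = 38.3·(cos(-121.2°) + j·sin(-121.2°)) = -19.84 - j32.76 V
  V3 = 13.8·(cos(-119.7°) + j·sin(-119.7°)) = -6.837 - j11.99 V
  V4 = 20.4·(cos(37.4°) + j·sin(37.4°)) = 16.21 + j12.39 V
Step 2 — Sum components: V_total = 60.95 + j39.06 V.
Step 3 — Convert to polar: |V_total| = 72.39 V, ∠V_total = 32.7°.

V_total = 72.39∠32.7° V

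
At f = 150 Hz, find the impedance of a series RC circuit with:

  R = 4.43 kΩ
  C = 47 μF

Step 1 — Angular frequency: ω = 2π·f = 2π·150 = 942.5 rad/s.
Step 2 — Component impedances:
  R: Z = R = 4430 Ω
  C: Z = 1/(jωC) = -j/(ω·C) = 0 - j22.58 Ω
Step 3 — Series combination: Z_total = R + C = 4430 - j22.58 Ω = 4430∠-0.3° Ω.

Z = 4430 - j22.58 Ω = 4430∠-0.3° Ω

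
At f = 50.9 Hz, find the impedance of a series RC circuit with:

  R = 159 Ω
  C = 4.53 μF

Step 1 — Angular frequency: ω = 2π·f = 2π·50.9 = 319.8 rad/s.
Step 2 — Component impedances:
  R: Z = R = 159 Ω
  C: Z = 1/(jωC) = -j/(ω·C) = 0 - j690.2 Ω
Step 3 — Series combination: Z_total = R + C = 159 - j690.2 Ω = 708.3∠-77.0° Ω.

Z = 159 - j690.2 Ω = 708.3∠-77.0° Ω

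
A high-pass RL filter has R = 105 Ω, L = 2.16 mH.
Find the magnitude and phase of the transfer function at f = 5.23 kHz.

Step 1 — Angular frequency: ω = 2π·5230 = 3.286e+04 rad/s.
Step 2 — Transfer function: H(jω) = jωL/(R + jωL).
Step 3 — Numerator jωL = j·70.98; denominator R + jωL = 105 + j70.98.
Step 4 — H = 0.3136 + j0.464.
Step 5 — Magnitude: |H| = 0.56 (-5.0 dB); phase: φ = 55.9°.

|H| = 0.56 (-5.0 dB), φ = 55.9°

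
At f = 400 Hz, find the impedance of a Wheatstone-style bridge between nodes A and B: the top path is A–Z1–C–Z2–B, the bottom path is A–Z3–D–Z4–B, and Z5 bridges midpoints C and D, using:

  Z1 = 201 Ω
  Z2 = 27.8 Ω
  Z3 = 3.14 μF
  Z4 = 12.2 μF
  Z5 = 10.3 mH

Step 1 — Angular frequency: ω = 2π·f = 2π·400 = 2513 rad/s.
Step 2 — Component impedances:
  Z1: Z = R = 201 Ω
  Z2: Z = R = 27.8 Ω
  Z3: Z = 1/(jωC) = -j/(ω·C) = 0 - j126.7 Ω
  Z4: Z = 1/(jωC) = -j/(ω·C) = 0 - j32.61 Ω
  Z5: Z = jωL = j·2513·0.0103 = 0 + j25.89 Ω
Step 3 — Bridge requires nodal analysis (the Z5 bridge couples midpoints C and D, so the two paths cannot be reduced to a simple series/parallel combination). Setting node B to ground and injecting 1 A at node A, the 3-node admittance system at A, C, D solves to V_A = Z_AB = 76.22 - j102.8 Ω = 128∠-53.4° Ω.

Z = 76.22 - j102.8 Ω = 128∠-53.4° Ω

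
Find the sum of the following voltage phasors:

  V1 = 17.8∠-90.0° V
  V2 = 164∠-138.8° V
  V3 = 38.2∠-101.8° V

Step 1 — Convert each phasor to rectangular form:
  V1 = 17.8·(cos(-90.0°) + j·sin(-90.0°)) = 0 - j17.8 V
  V2 = 164·(cos(-138.8°) + j·sin(-138.8°)) = -123.4 - j108 V
  V3 = 38.2·(cos(-101.8°) + j·sin(-101.8°)) = -7.812 - j37.39 V
Step 2 — Sum components: V_total = -131.2 - j163.2 V.
Step 3 — Convert to polar: |V_total| = 209.4 V, ∠V_total = -128.8°.

V_total = 209.4∠-128.8° V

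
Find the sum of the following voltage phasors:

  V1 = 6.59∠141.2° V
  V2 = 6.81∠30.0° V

Step 1 — Convert each phasor to rectangular form:
  V1 = 6.59·(cos(141.2°) + j·sin(141.2°)) = -5.136 + j4.129 V
  V2 = 6.81·(cos(30.0°) + j·sin(30.0°)) = 5.898 + j3.405 V
Step 2 — Sum components: V_total = 0.7618 + j7.534 V.
Step 3 — Convert to polar: |V_total| = 7.573 V, ∠V_total = 84.2°.

V_total = 7.573∠84.2° V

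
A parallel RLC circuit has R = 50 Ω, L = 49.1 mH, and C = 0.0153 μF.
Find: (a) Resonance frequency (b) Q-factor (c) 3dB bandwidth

Step 1 — Resonance: ω₀ = 1/√(LC) = 1/√(0.0491·1.53e-08) = 3.648e+04 rad/s.
Step 2 — f₀ = ω₀/(2π) = 5807 Hz.
Step 3 — Parallel Q: Q = R/(ω₀L) = 50/(3.648e+04·0.0491) = 0.02791.
Step 4 — Bandwidth: Δω = ω₀/Q = 1.307e+06 rad/s; BW = Δω/(2π) = 2.08e+05 Hz.

(a) f₀ = 5807 Hz  (b) Q = 0.02791  (c) BW = 2.08e+05 Hz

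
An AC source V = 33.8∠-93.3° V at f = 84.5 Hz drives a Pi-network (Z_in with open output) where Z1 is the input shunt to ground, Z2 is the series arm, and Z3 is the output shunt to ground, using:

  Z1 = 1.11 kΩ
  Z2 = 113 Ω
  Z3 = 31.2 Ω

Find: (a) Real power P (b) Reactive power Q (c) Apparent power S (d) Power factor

Step 1 — Angular frequency: ω = 2π·f = 2π·84.5 = 530.9 rad/s.
Step 2 — Component impedances:
  Z1: Z = R = 1110 Ω
  Z2: Z = R = 113 Ω
  Z3: Z = R = 31.2 Ω
Step 3 — With open output, the series arm Z2 and the output shunt Z3 appear in series to ground: Z2 + Z3 = 144.2 Ω.
Step 4 — Parallel with input shunt Z1: Z_in = Z1 || (Z2 + Z3) = 127.6 Ω = 127.6∠0.0° Ω.
Step 5 — Source phasor: V = 33.8∠-93.3° V = -1.946 - j33.74 V.
Step 6 — Current: I = V / Z = -0.01525 - j0.2644 A = 0.2648∠-93.3° A.
Step 7 — Complex power: S = V·I* = 8.952 VA.
Step 8 — Real power: P = Re(S) = 8.952 W.
Step 9 — Reactive power: Q = Im(S) = 0 VAR.
Step 10 — Apparent power: |S| = 8.952 VA.
Step 11 — Power factor: PF = P/|S| = 1 (unity).

(a) P = 8.952 W  (b) Q = 0 VAR  (c) S = 8.952 VA  (d) PF = 1 (unity)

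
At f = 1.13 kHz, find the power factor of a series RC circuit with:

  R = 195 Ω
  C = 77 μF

Step 1 — Angular frequency: ω = 2π·f = 2π·1130 = 7100 rad/s.
Step 2 — Component impedances:
  R: Z = R = 195 Ω
  C: Z = 1/(jωC) = -j/(ω·C) = 0 - j1.829 Ω
Step 3 — Series combination: Z_total = R + C = 195 - j1.829 Ω = 195∠-0.5° Ω.
Step 4 — Power factor: PF = cos(φ) = Re(Z)/|Z| = 195/195 = 1.
Step 5 — Type: Im(Z) = -1.829 ⇒ leading (phase φ = -0.5°).

PF = 1 (leading, φ = -0.5°)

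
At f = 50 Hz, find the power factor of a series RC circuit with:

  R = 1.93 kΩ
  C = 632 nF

Step 1 — Angular frequency: ω = 2π·f = 2π·50 = 314.2 rad/s.
Step 2 — Component impedances:
  R: Z = R = 1930 Ω
  C: Z = 1/(jωC) = -j/(ω·C) = 0 - j5037 Ω
Step 3 — Series combination: Z_total = R + C = 1930 - j5037 Ω = 5394∠-69.0° Ω.
Step 4 — Power factor: PF = cos(φ) = Re(Z)/|Z| = 1930/5394 = 0.3578.
Step 5 — Type: Im(Z) = -5037 ⇒ leading (phase φ = -69.0°).

PF = 0.3578 (leading, φ = -69.0°)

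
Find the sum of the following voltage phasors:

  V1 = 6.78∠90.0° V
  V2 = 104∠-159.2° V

Step 1 — Convert each phasor to rectangular form:
  V1 = 6.78·(cos(90.0°) + j·sin(90.0°)) = 0 + j6.78 V
  V2 = 104·(cos(-159.2°) + j·sin(-159.2°)) = -97.22 - j36.93 V
Step 2 — Sum components: V_total = -97.22 - j30.15 V.
Step 3 — Convert to polar: |V_total| = 101.8 V, ∠V_total = -162.8°.

V_total = 101.8∠-162.8° V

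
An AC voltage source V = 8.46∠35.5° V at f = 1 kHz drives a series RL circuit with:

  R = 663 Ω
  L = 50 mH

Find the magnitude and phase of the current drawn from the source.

Step 1 — Angular frequency: ω = 2π·f = 2π·1000 = 6283 rad/s.
Step 2 — Component impedances:
  R: Z = R = 663 Ω
  L: Z = jωL = j·6283·0.05 = 0 + j314.2 Ω
Step 3 — Series combination: Z_total = R + L = 663 + j314.2 Ω = 733.7∠25.4° Ω.
Step 4 — Source phasor: V = 8.46∠35.5° V = 6.887 + j4.913 V.
Step 5 — Ohm's law: I = V / Z_total = (6.887 + j4.913) / (663 + j314.2) = 0.01135 + j0.002031 A.
Step 6 — Convert to polar: |I| = 0.01153 A, ∠I = 10.1°.

I = 0.01153∠10.1° A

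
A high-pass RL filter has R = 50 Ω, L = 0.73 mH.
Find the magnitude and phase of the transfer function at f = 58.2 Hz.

Step 1 — Angular frequency: ω = 2π·58.2 = 365.7 rad/s.
Step 2 — Transfer function: H(jω) = jωL/(R + jωL).
Step 3 — Numerator jωL = j·0.2669; denominator R + jωL = 50 + j0.2669.
Step 4 — H = 2.85e-05 + j0.005339.
Step 5 — Magnitude: |H| = 0.005339 (-45.5 dB); phase: φ = 89.7°.

|H| = 0.005339 (-45.5 dB), φ = 89.7°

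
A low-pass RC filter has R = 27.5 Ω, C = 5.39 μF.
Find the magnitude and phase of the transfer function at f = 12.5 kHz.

Step 1 — Angular frequency: ω = 2π·1.25e+04 = 7.854e+04 rad/s.
Step 2 — Transfer function: H(jω) = 1/(1 + jωRC).
Step 3 — Denominator: 1 + jωRC = 1 + j·7.854e+04·27.5·5.39e-06 = 1 + j11.64.
Step 4 — H = 0.007325 - j0.08527.
Step 5 — Magnitude: |H| = 0.08558 (-21.4 dB); phase: φ = -85.1°.

|H| = 0.08558 (-21.4 dB), φ = -85.1°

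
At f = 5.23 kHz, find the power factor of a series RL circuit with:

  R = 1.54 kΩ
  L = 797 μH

Step 1 — Angular frequency: ω = 2π·f = 2π·5230 = 3.286e+04 rad/s.
Step 2 — Component impedances:
  R: Z = R = 1540 Ω
  L: Z = jωL = j·3.286e+04·0.000797 = 0 + j26.19 Ω
Step 3 — Series combination: Z_total = R + L = 1540 + j26.19 Ω = 1540∠1.0° Ω.
Step 4 — Power factor: PF = cos(φ) = Re(Z)/|Z| = 1540/1540.2 = 0.9999.
Step 5 — Type: Im(Z) = 26.19 ⇒ lagging (phase φ = 1.0°).

PF = 0.9999 (lagging, φ = 1.0°)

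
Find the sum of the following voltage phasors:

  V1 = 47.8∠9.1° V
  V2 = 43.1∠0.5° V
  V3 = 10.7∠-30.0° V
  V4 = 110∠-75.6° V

Step 1 — Convert each phasor to rectangular form:
  V1 = 47.8·(cos(9.1°) + j·sin(9.1°)) = 47.2 + j7.56 V
  V2 = 43.1·(cos(0.5°) + j·sin(0.5°)) = 43.1 + j0.3761 V
  V3 = 10.7·(cos(-30.0°) + j·sin(-30.0°)) = 9.266 - j5.35 V
  V4 = 110·(cos(-75.6°) + j·sin(-75.6°)) = 27.36 - j106.5 V
Step 2 — Sum components: V_total = 126.9 - j104 V.
Step 3 — Convert to polar: |V_total| = 164.1 V, ∠V_total = -39.3°.

V_total = 164.1∠-39.3° V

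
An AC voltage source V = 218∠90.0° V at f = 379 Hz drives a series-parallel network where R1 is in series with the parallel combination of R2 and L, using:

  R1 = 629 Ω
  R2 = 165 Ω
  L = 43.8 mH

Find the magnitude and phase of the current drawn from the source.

Step 1 — Angular frequency: ω = 2π·f = 2π·379 = 2381 rad/s.
Step 2 — Component impedances:
  R1: Z = R = 629 Ω
  R2: Z = R = 165 Ω
  L: Z = jωL = j·2381·0.0438 = 0 + j104.3 Ω
Step 3 — Parallel branch: R2 || L = 1/(1/R2 + 1/L) = 47.11 + j74.52 Ω.
Step 4 — Series with R1: Z_total = R1 + (R2 || L) = 676.1 + j74.52 Ω = 680.2∠6.3° Ω.
Step 5 — Source phasor: V = 218∠90.0° V = 0 + j218 V.
Step 6 — Ohm's law: I = V / Z_total = (0 + j218) / (676.1 + j74.52) = 0.03511 + j0.3186 A.
Step 7 — Convert to polar: |I| = 0.3205 A, ∠I = 83.7°.

I = 0.3205∠83.7° A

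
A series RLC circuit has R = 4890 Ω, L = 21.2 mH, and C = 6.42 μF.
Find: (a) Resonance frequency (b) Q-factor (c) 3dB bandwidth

Step 1 — Resonance: ω₀ = 1/√(LC) = 1/√(0.0212·6.42e-06) = 2711 rad/s.
Step 2 — f₀ = ω₀/(2π) = 431.4 Hz.
Step 3 — Series Q: Q = ω₀L/R = 2711·0.0212/4890 = 0.01175.
Step 4 — Bandwidth: Δω = ω₀/Q = 2.307e+05 rad/s; BW = Δω/(2π) = 3.671e+04 Hz.

(a) f₀ = 431.4 Hz  (b) Q = 0.01175  (c) BW = 3.671e+04 Hz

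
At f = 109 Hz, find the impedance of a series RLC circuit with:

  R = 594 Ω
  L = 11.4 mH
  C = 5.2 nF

Step 1 — Angular frequency: ω = 2π·f = 2π·109 = 684.9 rad/s.
Step 2 — Component impedances:
  R: Z = R = 594 Ω
  L: Z = jωL = j·684.9·0.0114 = 0 + j7.807 Ω
  C: Z = 1/(jωC) = -j/(ω·C) = 0 - j2.808e+05 Ω
Step 3 — Series combination: Z_total = R + L + C = 594 - j2.808e+05 Ω = 2.808e+05∠-89.9° Ω.

Z = 594 - j2.808e+05 Ω = 2.808e+05∠-89.9° Ω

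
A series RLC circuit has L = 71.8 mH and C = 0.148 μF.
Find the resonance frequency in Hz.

Step 1 — Resonance condition Im(Z)=0 gives ω₀ = 1/√(LC).
Step 2 — ω₀ = 1/√(0.0718·1.48e-07) = 9701 rad/s.
Step 3 — f₀ = ω₀/(2π) = 1544 Hz.

f₀ = 1544 Hz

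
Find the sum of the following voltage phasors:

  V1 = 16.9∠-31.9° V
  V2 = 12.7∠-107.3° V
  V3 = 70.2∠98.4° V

Step 1 — Convert each phasor to rectangular form:
  V1 = 16.9·(cos(-31.9°) + j·sin(-31.9°)) = 14.35 - j8.931 V
  V2 = 12.7·(cos(-107.3°) + j·sin(-107.3°)) = -3.777 - j12.13 V
  V3 = 70.2·(cos(98.4°) + j·sin(98.4°)) = -10.26 + j69.45 V
Step 2 — Sum components: V_total = 0.3159 + j48.39 V.
Step 3 — Convert to polar: |V_total| = 48.39 V, ∠V_total = 89.6°.

V_total = 48.39∠89.6° V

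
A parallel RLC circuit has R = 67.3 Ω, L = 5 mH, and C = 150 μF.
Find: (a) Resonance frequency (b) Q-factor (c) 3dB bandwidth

Step 1 — Resonance: ω₀ = 1/√(LC) = 1/√(0.005·0.00015) = 1155 rad/s.
Step 2 — f₀ = ω₀/(2π) = 183.8 Hz.
Step 3 — Parallel Q: Q = R/(ω₀L) = 67.3/(1155·0.005) = 11.66.
Step 4 — Bandwidth: Δω = ω₀/Q = 99.06 rad/s; BW = Δω/(2π) = 15.77 Hz.

(a) f₀ = 183.8 Hz  (b) Q = 11.66  (c) BW = 15.77 Hz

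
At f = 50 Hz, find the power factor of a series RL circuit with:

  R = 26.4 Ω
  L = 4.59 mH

Step 1 — Angular frequency: ω = 2π·f = 2π·50 = 314.2 rad/s.
Step 2 — Component impedances:
  R: Z = R = 26.4 Ω
  L: Z = jωL = j·314.2·0.00459 = 0 + j1.442 Ω
Step 3 — Series combination: Z_total = R + L = 26.4 + j1.442 Ω = 26.44∠3.1° Ω.
Step 4 — Power factor: PF = cos(φ) = Re(Z)/|Z| = 26.4/26.44 = 0.9985.
Step 5 — Type: Im(Z) = 1.442 ⇒ lagging (phase φ = 3.1°).

PF = 0.9985 (lagging, φ = 3.1°)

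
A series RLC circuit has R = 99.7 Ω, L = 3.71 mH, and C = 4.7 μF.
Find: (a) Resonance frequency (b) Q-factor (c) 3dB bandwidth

Step 1 — Resonance condition Im(Z)=0 gives ω₀ = 1/√(LC).
Step 2 — ω₀ = 1/√(0.00371·4.7e-06) = 7573 rad/s.
Step 3 — f₀ = ω₀/(2π) = 1205 Hz.
Step 4 — Series Q: Q = ω₀L/R = 7573·0.00371/99.7 = 0.2818.
Step 5 — 3dB bandwidth: Δω = ω₀/Q = 2.687e+04 rad/s; BW = Δω/(2π) = 4277 Hz.

(a) f₀ = 1205 Hz  (b) Q = 0.2818  (c) BW = 4277 Hz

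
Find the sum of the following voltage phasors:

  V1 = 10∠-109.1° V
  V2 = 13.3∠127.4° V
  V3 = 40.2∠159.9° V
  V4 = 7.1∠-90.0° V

Step 1 — Convert each phasor to rectangular form:
  V1 = 10·(cos(-109.1°) + j·sin(-109.1°)) = -3.272 - j9.449 V
  V2 = 13.3·(cos(127.4°) + j·sin(127.4°)) = -8.078 + j10.57 V
  V3 = 40.2·(cos(159.9°) + j·sin(159.9°)) = -37.75 + j13.82 V
  V4 = 7.1·(cos(-90.0°) + j·sin(-90.0°)) = 0 - j7.1 V
Step 2 — Sum components: V_total = -49.1 + j7.831 V.
Step 3 — Convert to polar: |V_total| = 49.72 V, ∠V_total = 170.9°.

V_total = 49.72∠170.9° V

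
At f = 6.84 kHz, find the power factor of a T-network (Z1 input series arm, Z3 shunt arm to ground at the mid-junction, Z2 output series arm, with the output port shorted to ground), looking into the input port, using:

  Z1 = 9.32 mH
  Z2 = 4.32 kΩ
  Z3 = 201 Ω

Step 1 — Angular frequency: ω = 2π·f = 2π·6840 = 4.298e+04 rad/s.
Step 2 — Component impedances:
  Z1: Z = jωL = j·4.298e+04·0.00932 = 0 + j400.5 Ω
  Z2: Z = R = 4320 Ω
  Z3: Z = R = 201 Ω
Step 3 — With the output port shorted to ground, the output series arm Z2 runs from the junction to ground; the shunt arm Z3 also runs from the junction to ground. They appear in parallel: Z3 || Z2 = 192.1 Ω.
Step 4 — Series with input arm Z1: Z_in = Z1 + (Z3 || Z2) = 192.1 + j400.5 Ω = 444.2∠64.4° Ω.
Step 5 — Power factor: PF = cos(φ) = Re(Z)/|Z| = 192.06/444.21 = 0.4324.
Step 6 — Type: Im(Z) = 400.5 ⇒ lagging (phase φ = 64.4°).

PF = 0.4324 (lagging, φ = 64.4°)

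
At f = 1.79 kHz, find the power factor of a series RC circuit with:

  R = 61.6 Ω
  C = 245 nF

Step 1 — Angular frequency: ω = 2π·f = 2π·1790 = 1.125e+04 rad/s.
Step 2 — Component impedances:
  R: Z = R = 61.6 Ω
  C: Z = 1/(jωC) = -j/(ω·C) = 0 - j362.9 Ω
Step 3 — Series combination: Z_total = R + C = 61.6 - j362.9 Ω = 368.1∠-80.4° Ω.
Step 4 — Power factor: PF = cos(φ) = Re(Z)/|Z| = 61.6/368.1 = 0.1673.
Step 5 — Type: Im(Z) = -362.9 ⇒ leading (phase φ = -80.4°).

PF = 0.1673 (leading, φ = -80.4°)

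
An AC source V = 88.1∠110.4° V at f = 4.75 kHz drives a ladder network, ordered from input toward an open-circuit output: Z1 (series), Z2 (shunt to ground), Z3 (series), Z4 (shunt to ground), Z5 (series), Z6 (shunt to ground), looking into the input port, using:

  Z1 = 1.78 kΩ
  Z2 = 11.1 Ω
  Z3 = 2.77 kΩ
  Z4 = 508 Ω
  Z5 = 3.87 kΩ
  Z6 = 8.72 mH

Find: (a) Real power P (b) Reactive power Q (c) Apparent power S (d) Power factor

Step 1 — Angular frequency: ω = 2π·f = 2π·4750 = 2.985e+04 rad/s.
Step 2 — Component impedances:
  Z1: Z = R = 1780 Ω
  Z2: Z = R = 11.1 Ω
  Z3: Z = R = 2770 Ω
  Z4: Z = R = 508 Ω
  Z5: Z = R = 3870 Ω
  Z6: Z = jωL = j·2.985e+04·0.00872 = 0 + j260.2 Ω
Step 3 — Ladder network (open output): work backward from the far end, alternating series and parallel combinations. Z_in = 1791 + j4.123e-05 Ω = 1791∠0.0° Ω.
Step 4 — Source phasor: V = 88.1∠110.4° V = -30.71 + j82.57 V.
Step 5 — Current: I = V / Z = -0.01715 + j0.0461 A = 0.04919∠110.4° A.
Step 6 — Complex power: S = V·I* = 4.334 + j9.975e-08 VA.
Step 7 — Real power: P = Re(S) = 4.334 W.
Step 8 — Reactive power: Q = Im(S) = 9.975e-08 VAR.
Step 9 — Apparent power: |S| = 4.334 VA.
Step 10 — Power factor: PF = P/|S| = 1 (lagging).

(a) P = 4.334 W  (b) Q = 9.975e-08 VAR  (c) S = 4.334 VA  (d) PF = 1 (lagging)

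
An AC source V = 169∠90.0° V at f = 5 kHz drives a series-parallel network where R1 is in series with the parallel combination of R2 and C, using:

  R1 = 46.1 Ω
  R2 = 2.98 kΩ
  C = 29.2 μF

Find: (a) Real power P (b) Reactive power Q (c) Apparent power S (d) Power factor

Step 1 — Angular frequency: ω = 2π·f = 2π·5000 = 3.142e+04 rad/s.
Step 2 — Component impedances:
  R1: Z = R = 46.1 Ω
  R2: Z = R = 2980 Ω
  C: Z = 1/(jωC) = -j/(ω·C) = 0 - j1.09 Ω
Step 3 — Parallel branch: R2 || C = 1/(1/R2 + 1/C) = 0.0003988 - j1.09 Ω.
Step 4 — Series with R1: Z_total = R1 + (R2 || C) = 46.1 - j1.09 Ω = 46.11∠-1.4° Ω.
Step 5 — Source phasor: V = 169∠90.0° V = 0 + j169 V.
Step 6 — Current: I = V / Z = -0.08664 + j3.664 A = 3.665∠91.4° A.
Step 7 — Complex power: S = V·I* = 619.2 - j14.64 VA.
Step 8 — Real power: P = Re(S) = 619.2 W.
Step 9 — Reactive power: Q = Im(S) = -14.64 VAR.
Step 10 — Apparent power: |S| = 619.4 VA.
Step 11 — Power factor: PF = P/|S| = 0.9997 (leading).

(a) P = 619.2 W  (b) Q = -14.64 VAR  (c) S = 619.4 VA  (d) PF = 0.9997 (leading)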